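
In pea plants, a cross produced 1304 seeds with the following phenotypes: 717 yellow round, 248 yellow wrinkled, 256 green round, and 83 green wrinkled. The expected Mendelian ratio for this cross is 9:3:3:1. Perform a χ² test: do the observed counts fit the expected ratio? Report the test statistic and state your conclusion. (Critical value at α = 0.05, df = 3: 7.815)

Under the 9:3:3:1 hypothesis (Σ ratio = 16, N = 1304):
  yellow round: 1304 × 9/16 = 733.5
  yellow wrinkled: 1304 × 3/16 = 244.5
  green round: 1304 × 3/16 = 244.5
  green wrinkled: 1304 × 1/16 = 81.5
χ² = Σ (O − E)² / E
  yellow round: (717 − 733.5)² / 733.5 = 0.3712
  yellow wrinkled: (248 − 244.5)² / 244.5 = 0.0501
  green round: (256 − 244.5)² / 244.5 = 0.5409
  green wrinkled: (83 − 81.5)² / 81.5 = 0.0276
χ² = 0.3712 + 0.0501 + 0.5409 + 0.0276 = 0.9898 ≈ 0.990
Degrees of freedom = 4 − 1 = 3; critical value at α = 0.05 is 7.815.
Since 0.990 < 7.815, we fail to reject the null hypothesis — the data are consistent with the 9:3:3:1 ratio.

0.990; consistent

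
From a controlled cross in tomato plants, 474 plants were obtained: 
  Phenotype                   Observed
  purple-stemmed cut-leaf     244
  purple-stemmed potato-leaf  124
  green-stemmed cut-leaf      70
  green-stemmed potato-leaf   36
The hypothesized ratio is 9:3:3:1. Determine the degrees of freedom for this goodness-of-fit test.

3

A goodness-of-fit test with 4 phenotype classes has df = 4 − 1 = 3.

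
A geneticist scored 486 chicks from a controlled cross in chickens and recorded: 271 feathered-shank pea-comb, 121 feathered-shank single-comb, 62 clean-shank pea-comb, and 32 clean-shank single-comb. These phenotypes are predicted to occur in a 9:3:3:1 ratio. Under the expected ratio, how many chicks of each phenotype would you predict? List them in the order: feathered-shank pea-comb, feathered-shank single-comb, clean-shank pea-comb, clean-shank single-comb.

273.375, 91.125, 91.125, 30.375

Under the 9:3:3:1 hypothesis (Σ ratio = 16, N = 486):
  feathered-shank pea-comb: 486 × 9/16 = 273.375
  feathered-shank single-comb: 486 × 3/16 = 91.125
  clean-shank pea-comb: 486 × 3/16 = 91.125
  clean-shank single-comb: 486 × 1/16 = 30.375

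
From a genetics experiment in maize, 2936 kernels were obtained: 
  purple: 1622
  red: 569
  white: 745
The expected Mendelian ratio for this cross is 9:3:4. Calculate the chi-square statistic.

Under the 9:3:4 hypothesis (Σ ratio = 16, N = 2936):
  purple: 2936 × 9/16 = 1651.5
  red: 2936 × 3/16 = 550.5
  white: 2936 × 4/16 = 734
χ² = Σ (O − E)² / E
  purple: (1622 − 1651.5)² / 1651.5 = 0.5269
  red: (569 − 550.5)² / 550.5 = 0.6217
  white: (745 − 734)² / 734 = 0.1649
χ² = 0.5269 + 0.6217 + 0.1649 = 1.3135 ≈ 1.314

1.314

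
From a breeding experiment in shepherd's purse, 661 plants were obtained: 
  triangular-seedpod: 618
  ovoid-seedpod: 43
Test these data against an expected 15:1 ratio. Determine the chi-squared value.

0.074

Expected counts for N = 661 under a 15:1 ratio (total parts = 16):
  triangular-seedpod: 661 × 15/16 = 619.6875
  ovoid-seedpod: 661 × 1/16 = 41.3125
χ² = Σ (O − E)² / E
  triangular-seedpod: (618 − 619.6875)² / 619.6875 = 0.0046
  ovoid-seedpod: (43 − 41.3125)² / 41.3125 = 0.0689
χ² = 0.0046 + 0.0689 = 0.0735 ≈ 0.074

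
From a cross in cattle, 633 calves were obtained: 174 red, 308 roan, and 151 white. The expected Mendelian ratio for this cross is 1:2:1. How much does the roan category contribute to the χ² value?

0.228

Total ratio parts = 4. Expected numbers out of 633:
  red: 633 × 1/4 = 158.25
  roan: 633 × 2/4 = 316.5
  white: 633 × 1/4 = 158.25
Contribution of roan: (308 − 316.5)² / 316.5 = 0.2283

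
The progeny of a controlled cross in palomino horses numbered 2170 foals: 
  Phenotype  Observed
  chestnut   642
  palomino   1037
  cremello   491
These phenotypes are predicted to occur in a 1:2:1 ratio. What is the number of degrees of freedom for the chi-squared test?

A goodness-of-fit test with 3 phenotype classes has df = 3 − 1 = 2.

2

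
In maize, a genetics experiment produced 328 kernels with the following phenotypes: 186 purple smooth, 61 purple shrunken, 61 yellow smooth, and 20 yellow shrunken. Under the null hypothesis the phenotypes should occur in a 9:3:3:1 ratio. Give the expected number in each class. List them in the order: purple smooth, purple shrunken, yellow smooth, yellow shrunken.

184.5, 61.5, 61.5, 20.5

Expected counts for N = 328 under a 9:3:3:1 ratio (total parts = 16):
  purple smooth: 328 × 9/16 = 184.5
  purple shrunken: 328 × 3/16 = 61.5
  yellow smooth: 328 × 3/16 = 61.5
  yellow shrunken: 328 × 1/16 = 20.5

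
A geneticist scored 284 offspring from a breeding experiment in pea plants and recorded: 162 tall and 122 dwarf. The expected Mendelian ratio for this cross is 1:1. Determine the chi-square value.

Expected counts for N = 284 under a 1:1 ratio (total parts = 2):
  tall: 284 × 1/2 = 142
  dwarf: 284 × 1/2 = 142
χ² = Σ (O − E)² / E
  tall: (162 − 142)² / 142 = 2.8169
  dwarf: (122 − 142)² / 142 = 2.8169
χ² = 2.8169 + 2.8169 = 5.6338 ≈ 5.634

5.634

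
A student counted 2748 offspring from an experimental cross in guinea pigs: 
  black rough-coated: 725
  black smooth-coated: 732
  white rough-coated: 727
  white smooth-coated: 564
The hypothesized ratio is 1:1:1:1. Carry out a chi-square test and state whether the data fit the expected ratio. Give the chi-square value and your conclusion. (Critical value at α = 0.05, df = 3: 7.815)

Total ratio parts = 4. Expected numbers out of 2748:
  black rough-coated: 2748 × 1/4 = 687
  black smooth-coated: 2748 × 1/4 = 687
  white rough-coated: 2748 × 1/4 = 687
  white smooth-coated: 2748 × 1/4 = 687
χ² = Σ (O − E)² / E
  black rough-coated: (725 − 687)² / 687 = 2.1019
  black smooth-coated: (732 − 687)² / 687 = 2.9476
  white rough-coated: (727 − 687)² / 687 = 2.3290
  white smooth-coated: (564 − 687)² / 687 = 22.0218
χ² = 2.1019 + 2.9476 + 2.3290 + 22.0218 = 29.4003 ≈ 29.400
Degrees of freedom = 4 − 1 = 3; critical value at α = 0.05 is 7.815.
Since 29.400 > 7.815, we reject the null hypothesis — the data do not fit the 1:1:1:1 ratio.

29.400; not consistent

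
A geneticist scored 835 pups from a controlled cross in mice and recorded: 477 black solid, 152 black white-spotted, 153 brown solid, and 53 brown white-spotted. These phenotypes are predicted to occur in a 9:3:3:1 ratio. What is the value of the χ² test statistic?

The 9:3:3:1 ratio has 16 parts, so with N = 835 the expected counts are:
  black solid: 835 × 9/16 = 469.6875
  black white-spotted: 835 × 3/16 = 156.5625
  brown solid: 835 × 3/16 = 156.5625
  brown white-spotted: 835 × 1/16 = 52.1875
χ² = Σ (O − E)² / E
  black solid: (477 − 469.6875)² / 469.6875 = 0.1138
  black white-spotted: (152 − 156.5625)² / 156.5625 = 0.1330
  brown solid: (153 − 156.5625)² / 156.5625 = 0.0811
  brown white-spotted: (53 − 52.1875)² / 52.1875 = 0.0126
χ² = 0.1138 + 0.1330 + 0.0811 + 0.0126 = 0.3405 ≈ 0.341

0.341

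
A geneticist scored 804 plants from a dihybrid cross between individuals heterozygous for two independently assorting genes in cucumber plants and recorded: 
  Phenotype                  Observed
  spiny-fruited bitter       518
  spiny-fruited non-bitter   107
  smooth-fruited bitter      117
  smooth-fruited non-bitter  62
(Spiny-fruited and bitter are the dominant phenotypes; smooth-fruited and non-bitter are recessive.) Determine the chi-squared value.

32.559

A dihybrid F₂ with independent assortment and complete dominance at both loci gives a 9:3:3:1 phenotypic ratio.
The 9:3:3:1 ratio has 16 parts, so with N = 804 the expected counts are:
  spiny-fruited bitter: 804 × 9/16 = 452.25
  spiny-fruited non-bitter: 804 × 3/16 = 150.75
  smooth-fruited bitter: 804 × 3/16 = 150.75
  smooth-fruited non-bitter: 804 × 1/16 = 50.25
χ² = Σ (O − E)² / E
  spiny-fruited bitter: (518 − 452.25)² / 452.25 = 9.5590
  spiny-fruited non-bitter: (107 − 150.75)² / 150.75 = 12.6969
  smooth-fruited bitter: (117 − 150.75)² / 150.75 = 7.5560
  smooth-fruited non-bitter: (62 − 50.25)² / 50.25 = 2.7475
χ² = 9.5590 + 12.6969 + 7.5560 + 2.7475 = 32.5594 ≈ 32.559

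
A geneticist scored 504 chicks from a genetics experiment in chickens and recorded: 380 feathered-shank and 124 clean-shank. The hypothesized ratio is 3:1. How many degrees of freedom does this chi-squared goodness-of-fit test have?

A goodness-of-fit test with 2 phenotype classes has df = 2 − 1 = 1.

1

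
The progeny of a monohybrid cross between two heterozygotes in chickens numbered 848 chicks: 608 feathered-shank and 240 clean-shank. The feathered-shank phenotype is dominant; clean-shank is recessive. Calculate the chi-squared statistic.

4.931

For a monohybrid cross between heterozygotes with complete dominance, the expected phenotypic ratio is 3:1.
The 3:1 ratio has 4 parts, so with N = 848 the expected counts are:
  feathered-shank: 848 × 3/4 = 636
  clean-shank: 848 × 1/4 = 212
χ² = Σ (O − E)² / E
  feathered-shank: (608 − 636)² / 636 = 1.2327
  clean-shank: (240 − 212)² / 212 = 3.6981
χ² = 1.2327 + 3.6981 = 4.9308 ≈ 4.931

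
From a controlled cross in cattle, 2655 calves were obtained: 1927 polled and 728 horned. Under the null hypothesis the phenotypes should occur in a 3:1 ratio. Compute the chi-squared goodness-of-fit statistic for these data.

8.292

Total ratio parts = 4. Expected numbers out of 2655:
  polled: 2655 × 3/4 = 1991.25
  horned: 2655 × 1/4 = 663.75
χ² = Σ (O − E)² / E
  polled: (1927 − 1991.25)² / 1991.25 = 2.0731
  horned: (728 − 663.75)² / 663.75 = 6.2193
χ² = 2.0731 + 6.2193 = 8.2924 ≈ 8.292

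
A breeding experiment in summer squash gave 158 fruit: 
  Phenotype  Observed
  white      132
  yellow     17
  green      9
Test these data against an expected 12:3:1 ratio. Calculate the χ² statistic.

6.996

The 12:3:1 ratio has 16 parts, so with N = 158 the expected counts are:
  white: 158 × 12/16 = 118.5
  yellow: 158 × 3/16 = 29.625
  green: 158 × 1/16 = 9.875
χ² = Σ (O − E)² / E
  white: (132 − 118.5)² / 118.5 = 1.5380
  yellow: (17 − 29.625)² / 29.625 = 5.3803
  green: (9 − 9.875)² / 9.875 = 0.0775
χ² = 1.5380 + 5.3803 + 0.0775 = 6.9958 ≈ 6.996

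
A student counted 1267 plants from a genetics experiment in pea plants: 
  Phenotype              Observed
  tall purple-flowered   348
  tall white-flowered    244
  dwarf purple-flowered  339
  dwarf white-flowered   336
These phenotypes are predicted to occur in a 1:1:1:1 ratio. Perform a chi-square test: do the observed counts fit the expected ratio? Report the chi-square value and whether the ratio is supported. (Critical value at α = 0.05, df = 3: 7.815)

22.525; not consistent

The 1:1:1:1 ratio has 4 parts, so with N = 1267 the expected counts are:
  tall purple-flowered: 1267 × 1/4 = 316.75
  tall white-flowered: 1267 × 1/4 = 316.75
  dwarf purple-flowered: 1267 × 1/4 = 316.75
  dwarf white-flowered: 1267 × 1/4 = 316.75
χ² = Σ (O − E)² / E
  tall purple-flowered: (348 − 316.75)² / 316.75 = 3.0831
  tall white-flowered: (244 − 316.75)² / 316.75 = 16.7090
  dwarf purple-flowered: (339 − 316.75)² / 316.75 = 1.5629
  dwarf white-flowered: (336 − 316.75)² / 316.75 = 1.1699
χ² = 3.0831 + 16.7090 + 1.5629 + 1.1699 = 22.5249 ≈ 22.525
Degrees of freedom = 4 − 1 = 3; critical value at α = 0.05 is 7.815.
Since 22.525 > 7.815, we reject the null hypothesis — the data do not fit the 1:1:1:1 ratio.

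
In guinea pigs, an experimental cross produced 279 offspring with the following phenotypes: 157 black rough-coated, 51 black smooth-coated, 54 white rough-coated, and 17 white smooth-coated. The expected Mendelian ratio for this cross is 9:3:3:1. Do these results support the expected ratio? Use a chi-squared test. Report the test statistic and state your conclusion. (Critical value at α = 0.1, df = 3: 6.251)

0.098; consistent

Expected counts for N = 279 under a 9:3:3:1 ratio (total parts = 16):
  black rough-coated: 279 × 9/16 = 156.9375
  black smooth-coated: 279 × 3/16 = 52.3125
  white rough-coated: 279 × 3/16 = 52.3125
  white smooth-coated: 279 × 1/16 = 17.4375
χ² = Σ (O − E)² / E
  black rough-coated: (157 − 156.9375)² / 156.9375 = 0.0000
  black smooth-coated: (51 − 52.3125)² / 52.3125 = 0.0329
  white rough-coated: (54 − 52.3125)² / 52.3125 = 0.0544
  white smooth-coated: (17 − 17.4375)² / 17.4375 = 0.0110
χ² = 0.0000 + 0.0329 + 0.0544 + 0.0110 = 0.0983 ≈ 0.098
Degrees of freedom = 4 − 1 = 3; critical value at α = 0.1 is 6.251.
Since 0.098 < 6.251, we fail to reject the null hypothesis — the data are consistent with the 9:3:3:1 ratio.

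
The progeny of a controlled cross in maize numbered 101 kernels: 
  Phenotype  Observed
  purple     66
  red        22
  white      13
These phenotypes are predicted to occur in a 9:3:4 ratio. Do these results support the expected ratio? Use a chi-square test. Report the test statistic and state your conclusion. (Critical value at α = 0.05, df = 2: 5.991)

Under the 9:3:4 hypothesis (Σ ratio = 16, N = 101):
  purple: 101 × 9/16 = 56.8125
  red: 101 × 3/16 = 18.9375
  white: 101 × 4/16 = 25.25
χ² = Σ (O − E)² / E
  purple: (66 − 56.8125)² / 56.8125 = 1.4858
  red: (22 − 18.9375)² / 18.9375 = 0.4953
  white: (13 − 25.25)² / 25.25 = 5.9431
χ² = 1.4858 + 0.4953 + 5.9431 = 7.9242 ≈ 7.924
Degrees of freedom = 3 − 1 = 2; critical value at α = 0.05 is 5.991.
Since 7.924 > 5.991, we reject the null hypothesis — the data do not fit the 9:3:4 ratio.

7.924; not consistent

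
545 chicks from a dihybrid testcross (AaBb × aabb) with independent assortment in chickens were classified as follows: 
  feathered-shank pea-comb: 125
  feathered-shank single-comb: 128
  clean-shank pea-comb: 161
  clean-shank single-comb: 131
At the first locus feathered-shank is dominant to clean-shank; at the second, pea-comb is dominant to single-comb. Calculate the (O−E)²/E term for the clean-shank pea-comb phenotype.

A dihybrid testcross with independent assortment gives a 1:1:1:1 ratio.
The 1:1:1:1 ratio has 4 parts, so with N = 545 the expected counts are:
  feathered-shank pea-comb: 545 × 1/4 = 136.25
  feathered-shank single-comb: 545 × 1/4 = 136.25
  clean-shank pea-comb: 545 × 1/4 = 136.25
  clean-shank single-comb: 545 × 1/4 = 136.25
Contribution of clean-shank pea-comb: (161 − 136.25)² / 136.25 = 4.4959

4.496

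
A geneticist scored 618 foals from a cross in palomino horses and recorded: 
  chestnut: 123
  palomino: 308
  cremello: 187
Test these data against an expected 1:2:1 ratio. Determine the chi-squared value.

Total ratio parts = 4. Expected numbers out of 618:
  chestnut: 618 × 1/4 = 154.5
  palomino: 618 × 2/4 = 309
  cremello: 618 × 1/4 = 154.5
χ² = Σ (O − E)² / E
  chestnut: (123 − 154.5)² / 154.5 = 6.4223
  palomino: (308 − 309)² / 309 = 0.0032
  cremello: (187 − 154.5)² / 154.5 = 6.8366
χ² = 6.4223 + 0.0032 + 6.8366 = 13.2621 ≈ 13.262

13.262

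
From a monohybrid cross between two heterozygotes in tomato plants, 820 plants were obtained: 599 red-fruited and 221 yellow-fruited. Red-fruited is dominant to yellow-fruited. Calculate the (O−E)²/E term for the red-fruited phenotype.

0.416

For a monohybrid cross between heterozygotes with complete dominance, the expected phenotypic ratio is 3:1.
The 3:1 ratio has 4 parts, so with N = 820 the expected counts are:
  red-fruited: 820 × 3/4 = 615
  yellow-fruited: 820 × 1/4 = 205
Contribution of red-fruited: (599 − 615)² / 615 = 0.4163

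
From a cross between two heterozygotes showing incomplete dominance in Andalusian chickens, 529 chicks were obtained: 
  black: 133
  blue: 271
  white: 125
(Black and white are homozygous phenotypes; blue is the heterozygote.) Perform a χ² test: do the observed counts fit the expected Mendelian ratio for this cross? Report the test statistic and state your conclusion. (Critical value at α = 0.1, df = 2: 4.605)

0.561; consistent

With incomplete dominance, a heterozygote × heterozygote cross gives a 1:2:1 phenotypic ratio.
The 1:2:1 ratio has 4 parts, so with N = 529 the expected counts are:
  black: 529 × 1/4 = 132.25
  blue: 529 × 2/4 = 264.5
  white: 529 × 1/4 = 132.25
χ² = Σ (O − E)² / E
  black: (133 − 132.25)² / 132.25 = 0.0043
  blue: (271 − 264.5)² / 264.5 = 0.1597
  white: (125 − 132.25)² / 132.25 = 0.3974
χ² = 0.0043 + 0.1597 + 0.3974 = 0.5614 ≈ 0.561
Degrees of freedom = 3 − 1 = 2; critical value at α = 0.1 is 4.605.
Since 0.561 < 4.605, we fail to reject the null hypothesis — the data are consistent with the 1:2:1 ratio.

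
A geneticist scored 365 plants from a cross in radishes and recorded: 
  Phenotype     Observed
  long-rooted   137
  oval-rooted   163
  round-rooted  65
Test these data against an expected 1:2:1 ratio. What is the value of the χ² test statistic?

32.573

Expected counts for N = 365 under a 1:2:1 ratio (total parts = 4):
  long-rooted: 365 × 1/4 = 91.25
  oval-rooted: 365 × 2/4 = 182.5
  round-rooted: 365 × 1/4 = 91.25
χ² = Σ (O − E)² / E
  long-rooted: (137 − 91.25)² / 91.25 = 22.9377
  oval-rooted: (163 − 182.5)² / 182.5 = 2.0836
  round-rooted: (65 − 91.25)² / 91.25 = 7.5514
χ² = 22.9377 + 2.0836 + 7.5514 = 32.5727 ≈ 32.573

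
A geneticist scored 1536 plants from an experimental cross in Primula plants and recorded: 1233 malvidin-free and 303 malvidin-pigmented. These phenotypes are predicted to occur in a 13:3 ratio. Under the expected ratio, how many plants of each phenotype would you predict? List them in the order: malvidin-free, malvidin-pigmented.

The 13:3 ratio has 16 parts, so with N = 1536 the expected counts are:
  malvidin-free: 1536 × 13/16 = 1248
  malvidin-pigmented: 1536 × 3/16 = 288

1248, 288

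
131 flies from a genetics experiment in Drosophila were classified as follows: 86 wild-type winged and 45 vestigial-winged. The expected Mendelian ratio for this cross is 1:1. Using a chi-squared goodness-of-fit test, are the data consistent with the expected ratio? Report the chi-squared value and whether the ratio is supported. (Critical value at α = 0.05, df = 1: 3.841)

The 1:1 ratio has 2 parts, so with N = 131 the expected counts are:
  wild-type winged: 131 × 1/2 = 65.5
  vestigial-winged: 131 × 1/2 = 65.5
χ² = Σ (O − E)² / E
  wild-type winged: (86 − 65.5)² / 65.5 = 6.4160
  vestigial-winged: (45 − 65.5)² / 65.5 = 6.4160
χ² = 6.4160 + 6.4160 = 12.832
Degrees of freedom = 2 − 1 = 1; critical value at α = 0.05 is 3.841.
Since 12.832 > 3.841, we reject the null hypothesis — the data do not fit the 1:1 ratio.

12.832; not consistent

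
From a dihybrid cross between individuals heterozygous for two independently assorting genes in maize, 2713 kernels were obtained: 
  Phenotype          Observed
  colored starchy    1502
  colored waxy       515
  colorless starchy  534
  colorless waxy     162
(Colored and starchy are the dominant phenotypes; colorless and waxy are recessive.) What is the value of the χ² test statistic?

2.055

A dihybrid F₂ with independent assortment and complete dominance at both loci gives a 9:3:3:1 phenotypic ratio.
Expected counts for N = 2713 under a 9:3:3:1 ratio (total parts = 16):
  colored starchy: 2713 × 9/16 = 1526.0625
  colored waxy: 2713 × 3/16 = 508.6875
  colorless starchy: 2713 × 3/16 = 508.6875
  colorless waxy: 2713 × 1/16 = 169.5625
χ² = Σ (O − E)² / E
  colored starchy: (1502 − 1526.0625)² / 1526.0625 = 0.3794
  colored waxy: (515 − 508.6875)² / 508.6875 = 0.0783
  colorless starchy: (534 − 508.6875)² / 508.6875 = 1.2596
  colorless waxy: (162 − 169.5625)² / 169.5625 = 0.3373
χ² = 0.3794 + 0.0783 + 1.2596 + 0.3373 = 2.0546 ≈ 2.055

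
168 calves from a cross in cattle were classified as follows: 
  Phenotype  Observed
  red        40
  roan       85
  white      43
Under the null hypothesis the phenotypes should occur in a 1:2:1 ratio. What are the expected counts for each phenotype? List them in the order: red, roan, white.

Under the 1:2:1 hypothesis (Σ ratio = 4, N = 168):
  red: 168 × 1/4 = 42
  roan: 168 × 2/4 = 84
  white: 168 × 1/4 = 42

42, 84, 42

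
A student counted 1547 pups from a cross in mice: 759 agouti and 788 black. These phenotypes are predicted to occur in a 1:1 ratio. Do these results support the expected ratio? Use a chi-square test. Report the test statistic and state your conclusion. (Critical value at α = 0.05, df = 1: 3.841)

Total ratio parts = 2. Expected numbers out of 1547:
  agouti: 1547 × 1/2 = 773.5
  black: 1547 × 1/2 = 773.5
χ² = Σ (O − E)² / E
  agouti: (759 − 773.5)² / 773.5 = 0.2718
  black: (788 − 773.5)² / 773.5 = 0.2718
χ² = 0.2718 + 0.2718 = 0.5436 ≈ 0.544
Degrees of freedom = 2 − 1 = 1; critical value at α = 0.05 is 3.841.
Since 0.544 < 3.841, we fail to reject the null hypothesis — the data are consistent with the 1:1 ratio.

0.544; consistent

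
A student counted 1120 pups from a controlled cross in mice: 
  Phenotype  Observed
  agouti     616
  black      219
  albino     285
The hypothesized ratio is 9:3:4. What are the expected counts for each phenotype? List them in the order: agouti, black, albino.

630, 210, 280

Expected counts for N = 1120 under a 9:3:4 ratio (total parts = 16):
  agouti: 1120 × 9/16 = 630
  black: 1120 × 3/16 = 210
  albino: 1120 × 4/16 = 280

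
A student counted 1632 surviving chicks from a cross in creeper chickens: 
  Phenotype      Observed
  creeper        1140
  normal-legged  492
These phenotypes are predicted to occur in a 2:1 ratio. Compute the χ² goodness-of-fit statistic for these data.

Expected counts for N = 1632 under a 2:1 ratio (total parts = 3):
  creeper: 1632 × 2/3 = 1088
  normal-legged: 1632 × 1/3 = 544
χ² = Σ (O − E)² / E
  creeper: (1140 − 1088)² / 1088 = 2.4853
  normal-legged: (492 − 544)² / 544 = 4.9706
χ² = 2.4853 + 4.9706 = 7.4559 ≈ 7.456

7.456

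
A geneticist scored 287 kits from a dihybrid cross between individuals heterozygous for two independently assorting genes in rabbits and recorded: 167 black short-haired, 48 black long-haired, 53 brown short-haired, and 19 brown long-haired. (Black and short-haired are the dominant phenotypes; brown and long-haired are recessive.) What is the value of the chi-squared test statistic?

A dihybrid F₂ with independent assortment and complete dominance at both loci gives a 9:3:3:1 phenotypic ratio.
Total ratio parts = 16. Expected numbers out of 287:
  black short-haired: 287 × 9/16 = 161.4375
  black long-haired: 287 × 3/16 = 53.8125
  brown short-haired: 287 × 3/16 = 53.8125
  brown long-haired: 287 × 1/16 = 17.9375
χ² = Σ (O − E)² / E
  black short-haired: (167 − 161.4375)² / 161.4375 = 0.1917
  black long-haired: (48 − 53.8125)² / 53.8125 = 0.6278
  brown short-haired: (53 − 53.8125)² / 53.8125 = 0.0123
  brown long-haired: (19 − 17.9375)² / 17.9375 = 0.0629
χ² = 0.1917 + 0.6278 + 0.0123 + 0.0629 = 0.8947 ≈ 0.895

0.895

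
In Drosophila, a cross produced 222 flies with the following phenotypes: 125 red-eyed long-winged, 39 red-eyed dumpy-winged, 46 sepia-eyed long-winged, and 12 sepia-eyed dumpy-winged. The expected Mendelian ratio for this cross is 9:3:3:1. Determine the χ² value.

0.879

Under the 9:3:3:1 hypothesis (Σ ratio = 16, N = 222):
  red-eyed long-winged: 222 × 9/16 = 124.875
  red-eyed dumpy-winged: 222 × 3/16 = 41.625
  sepia-eyed long-winged: 222 × 3/16 = 41.625
  sepia-eyed dumpy-winged: 222 × 1/16 = 13.875
χ² = Σ (O − E)² / E
  red-eyed long-winged: (125 − 124.875)² / 124.875 = 0.0001
  red-eyed dumpy-winged: (39 − 41.625)² / 41.625 = 0.1655
  sepia-eyed long-winged: (46 − 41.625)² / 41.625 = 0.4598
  sepia-eyed dumpy-winged: (12 − 13.875)² / 13.875 = 0.2534
χ² = 0.0001 + 0.1655 + 0.4598 + 0.2534 = 0.8788 ≈ 0.879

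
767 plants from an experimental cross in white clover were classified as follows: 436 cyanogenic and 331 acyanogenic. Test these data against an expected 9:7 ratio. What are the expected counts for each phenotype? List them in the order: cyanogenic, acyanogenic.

Total ratio parts = 16. Expected numbers out of 767:
  cyanogenic: 767 × 9/16 = 431.4375
  acyanogenic: 767 × 7/16 = 335.5625

431.4375, 335.5625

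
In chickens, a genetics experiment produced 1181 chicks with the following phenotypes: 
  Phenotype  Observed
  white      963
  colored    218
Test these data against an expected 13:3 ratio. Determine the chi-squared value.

The 13:3 ratio has 16 parts, so with N = 1181 the expected counts are:
  white: 1181 × 13/16 = 959.5625
  colored: 1181 × 3/16 = 221.4375
χ² = Σ (O − E)² / E
  white: (963 − 959.5625)² / 959.5625 = 0.0123
  colored: (218 − 221.4375)² / 221.4375 = 0.0534
χ² = 0.0123 + 0.0534 = 0.0657 ≈ 0.066

0.066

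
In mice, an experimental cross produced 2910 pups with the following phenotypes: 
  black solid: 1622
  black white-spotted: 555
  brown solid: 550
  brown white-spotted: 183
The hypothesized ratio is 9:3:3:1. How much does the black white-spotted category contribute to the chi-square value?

The 9:3:3:1 ratio has 16 parts, so with N = 2910 the expected counts are:
  black solid: 2910 × 9/16 = 1636.875
  black white-spotted: 2910 × 3/16 = 545.625
  brown solid: 2910 × 3/16 = 545.625
  brown white-spotted: 2910 × 1/16 = 181.875
Contribution of black white-spotted: (555 − 545.625)² / 545.625 = 0.1611

0.161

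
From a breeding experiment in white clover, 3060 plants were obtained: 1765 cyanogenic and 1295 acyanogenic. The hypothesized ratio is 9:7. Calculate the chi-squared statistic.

2.542

Expected counts for N = 3060 under a 9:7 ratio (total parts = 16):
  cyanogenic: 3060 × 9/16 = 1721.25
  acyanogenic: 3060 × 7/16 = 1338.75
χ² = Σ (O − E)² / E
  cyanogenic: (1765 − 1721.25)² / 1721.25 = 1.1120
  acyanogenic: (1295 − 1338.75)² / 1338.75 = 1.4297
χ² = 1.1120 + 1.4297 = 2.5417 ≈ 2.542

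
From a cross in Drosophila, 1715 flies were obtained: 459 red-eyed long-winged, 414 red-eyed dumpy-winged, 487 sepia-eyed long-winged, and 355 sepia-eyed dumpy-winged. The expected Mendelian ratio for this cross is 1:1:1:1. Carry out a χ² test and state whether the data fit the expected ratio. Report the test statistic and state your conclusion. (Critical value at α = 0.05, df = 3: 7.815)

23.241; not consistent

Total ratio parts = 4. Expected numbers out of 1715:
  red-eyed long-winged: 1715 × 1/4 = 428.75
  red-eyed dumpy-winged: 1715 × 1/4 = 428.75
  sepia-eyed long-winged: 1715 × 1/4 = 428.75
  sepia-eyed dumpy-winged: 1715 × 1/4 = 428.75
χ² = Σ (O − E)² / E
  red-eyed long-winged: (459 − 428.75)² / 428.75 = 2.1343
  red-eyed dumpy-winged: (414 − 428.75)² / 428.75 = 0.5074
  sepia-eyed long-winged: (487 − 428.75)² / 428.75 = 7.9138
  sepia-eyed dumpy-winged: (355 − 428.75)² / 428.75 = 12.6859
χ² = 2.1343 + 0.5074 + 7.9138 + 12.6859 = 23.2414 ≈ 23.241
Degrees of freedom = 4 − 1 = 3; critical value at α = 0.05 is 7.815.
Since 23.241 > 7.815, we reject the null hypothesis — the data do not fit the 1:1:1:1 ratio.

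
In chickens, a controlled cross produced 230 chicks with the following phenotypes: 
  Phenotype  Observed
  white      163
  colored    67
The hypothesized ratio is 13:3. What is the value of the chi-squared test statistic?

The 13:3 ratio has 16 parts, so with N = 230 the expected counts are:
  white: 230 × 13/16 = 186.875
  colored: 230 × 3/16 = 43.125
χ² = Σ (O − E)² / E
  white: (163 − 186.875)² / 186.875 = 3.0503
  colored: (67 − 43.125)² / 43.125 = 13.2178
χ² = 3.0503 + 13.2178 = 16.2681 ≈ 16.268

16.268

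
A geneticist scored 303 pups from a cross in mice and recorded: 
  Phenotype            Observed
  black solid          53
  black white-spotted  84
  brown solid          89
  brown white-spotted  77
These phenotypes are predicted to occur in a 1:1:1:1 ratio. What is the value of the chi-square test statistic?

10.069

Expected counts for N = 303 under a 1:1:1:1 ratio (total parts = 4):
  black solid: 303 × 1/4 = 75.75
  black white-spotted: 303 × 1/4 = 75.75
  brown solid: 303 × 1/4 = 75.75
  brown white-spotted: 303 × 1/4 = 75.75
χ² = Σ (O − E)² / E
  black solid: (53 − 75.75)² / 75.75 = 6.8325
  black white-spotted: (84 − 75.75)² / 75.75 = 0.8985
  brown solid: (89 − 75.75)² / 75.75 = 2.3177
  brown white-spotted: (77 − 75.75)² / 75.75 = 0.0206
χ² = 6.8325 + 0.8985 + 2.3177 + 0.0206 = 10.0693 ≈ 10.069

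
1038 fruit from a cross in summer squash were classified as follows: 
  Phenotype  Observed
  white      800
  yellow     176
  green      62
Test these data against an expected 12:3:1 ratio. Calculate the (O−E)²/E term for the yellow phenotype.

1.782

The 12:3:1 ratio has 16 parts, so with N = 1038 the expected counts are:
  white: 1038 × 12/16 = 778.5
  yellow: 1038 × 3/16 = 194.625
  green: 1038 × 1/16 = 64.875
Contribution of yellow: (176 − 194.625)² / 194.625 = 1.7824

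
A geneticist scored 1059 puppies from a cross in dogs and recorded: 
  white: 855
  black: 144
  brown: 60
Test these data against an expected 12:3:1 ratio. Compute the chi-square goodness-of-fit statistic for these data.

20.218

Under the 12:3:1 hypothesis (Σ ratio = 16, N = 1059):
  white: 1059 × 12/16 = 794.25
  black: 1059 × 3/16 = 198.5625
  brown: 1059 × 1/16 = 66.1875
χ² = Σ (O − E)² / E
  white: (855 − 794.25)² / 794.25 = 4.6466
  black: (144 − 198.5625)² / 198.5625 = 14.9931
  brown: (60 − 66.1875)² / 66.1875 = 0.5784
χ² = 4.6466 + 14.9931 + 0.5784 = 20.2181 ≈ 20.218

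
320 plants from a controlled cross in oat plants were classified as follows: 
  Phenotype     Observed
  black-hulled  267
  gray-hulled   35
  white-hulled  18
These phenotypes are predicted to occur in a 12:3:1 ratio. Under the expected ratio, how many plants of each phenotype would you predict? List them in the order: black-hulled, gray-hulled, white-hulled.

240, 60, 20

Expected counts for N = 320 under a 12:3:1 ratio (total parts = 16):
  black-hulled: 320 × 12/16 = 240
  gray-hulled: 320 × 3/16 = 60
  white-hulled: 320 × 1/16 = 20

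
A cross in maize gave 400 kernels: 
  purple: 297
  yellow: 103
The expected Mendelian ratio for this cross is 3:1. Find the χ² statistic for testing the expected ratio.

Total ratio parts = 4. Expected numbers out of 400:
  purple: 400 × 3/4 = 300
  yellow: 400 × 1/4 = 100
χ² = Σ (O − E)² / E
  purple: (297 − 300)² / 300 = 0.0300
  yellow: (103 − 100)² / 100 = 0.0900
χ² = 0.0300 + 0.0900 = 0.120

0.120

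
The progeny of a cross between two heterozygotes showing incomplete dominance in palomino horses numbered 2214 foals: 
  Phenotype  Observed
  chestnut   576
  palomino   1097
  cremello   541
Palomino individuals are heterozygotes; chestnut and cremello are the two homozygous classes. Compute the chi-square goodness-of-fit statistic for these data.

1.287

With incomplete dominance, a heterozygote × heterozygote cross gives a 1:2:1 phenotypic ratio.
Total ratio parts = 4. Expected numbers out of 2214:
  chestnut: 2214 × 1/4 = 553.5
  palomino: 2214 × 2/4 = 1107
  cremello: 2214 × 1/4 = 553.5
χ² = Σ (O − E)² / E
  chestnut: (576 − 553.5)² / 553.5 = 0.9146
  palomino: (1097 − 1107)² / 1107 = 0.0903
  cremello: (541 − 553.5)² / 553.5 = 0.2823
χ² = 0.9146 + 0.0903 + 0.2823 = 1.2872 ≈ 1.287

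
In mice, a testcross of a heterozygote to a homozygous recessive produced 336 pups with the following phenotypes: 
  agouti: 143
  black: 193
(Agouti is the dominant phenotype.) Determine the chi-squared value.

A testcross of a heterozygote (Aa × aa) gives a 1:1 phenotypic ratio.
Expected counts for N = 336 under a 1:1 ratio (total parts = 2):
  agouti: 336 × 1/2 = 168
  black: 336 × 1/2 = 168
χ² = Σ (O − E)² / E
  agouti: (143 − 168)² / 168 = 3.7202
  black: (193 − 168)² / 168 = 3.7202
χ² = 3.7202 + 3.7202 = 7.4404 ≈ 7.440

7.440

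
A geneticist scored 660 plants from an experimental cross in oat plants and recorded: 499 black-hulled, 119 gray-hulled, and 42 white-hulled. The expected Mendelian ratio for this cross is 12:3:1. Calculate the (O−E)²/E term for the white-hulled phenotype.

0.014

The 12:3:1 ratio has 16 parts, so with N = 660 the expected counts are:
  black-hulled: 660 × 12/16 = 495
  gray-hulled: 660 × 3/16 = 123.75
  white-hulled: 660 × 1/16 = 41.25
Contribution of white-hulled: (42 − 41.25)² / 41.25 = 0.0136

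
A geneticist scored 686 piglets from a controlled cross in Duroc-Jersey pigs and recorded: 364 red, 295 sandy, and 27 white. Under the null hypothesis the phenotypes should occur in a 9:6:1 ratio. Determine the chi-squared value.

Under the 9:6:1 hypothesis (Σ ratio = 16, N = 686):
  red: 686 × 9/16 = 385.875
  sandy: 686 × 6/16 = 257.25
  white: 686 × 1/16 = 42.875
χ² = Σ (O − E)² / E
  red: (364 − 385.875)² / 385.875 = 1.2401
  sandy: (295 − 257.25)² / 257.25 = 5.5396
  white: (27 − 42.875)² / 42.875 = 5.8779
χ² = 1.2401 + 5.5396 + 5.8779 = 12.6576 ≈ 12.658

12.658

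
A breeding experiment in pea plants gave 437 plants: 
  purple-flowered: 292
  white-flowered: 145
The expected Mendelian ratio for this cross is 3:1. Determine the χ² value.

15.598

Total ratio parts = 4. Expected numbers out of 437:
  purple-flowered: 437 × 3/4 = 327.75
  white-flowered: 437 × 1/4 = 109.25
χ² = Σ (O − E)² / E
  purple-flowered: (292 − 327.75)² / 327.75 = 3.8995
  white-flowered: (145 − 109.25)² / 109.25 = 11.6985
χ² = 3.8995 + 11.6985 = 15.598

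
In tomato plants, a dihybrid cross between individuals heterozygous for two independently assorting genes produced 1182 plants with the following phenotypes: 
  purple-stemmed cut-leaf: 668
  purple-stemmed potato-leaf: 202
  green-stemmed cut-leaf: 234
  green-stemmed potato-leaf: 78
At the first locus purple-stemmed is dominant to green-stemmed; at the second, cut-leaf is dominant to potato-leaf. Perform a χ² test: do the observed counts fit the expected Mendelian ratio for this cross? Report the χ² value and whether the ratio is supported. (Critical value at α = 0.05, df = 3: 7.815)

A dihybrid F₂ with independent assortment and complete dominance at both loci gives a 9:3:3:1 phenotypic ratio.
The 9:3:3:1 ratio has 16 parts, so with N = 1182 the expected counts are:
  purple-stemmed cut-leaf: 1182 × 9/16 = 664.875
  purple-stemmed potato-leaf: 1182 × 3/16 = 221.625
  green-stemmed cut-leaf: 1182 × 3/16 = 221.625
  green-stemmed potato-leaf: 1182 × 1/16 = 73.875
χ² = Σ (O − E)² / E
  purple-stemmed cut-leaf: (668 − 664.875)² / 664.875 = 0.0147
  purple-stemmed potato-leaf: (202 − 221.625)² / 221.625 = 1.7378
  green-stemmed cut-leaf: (234 − 221.625)² / 221.625 = 0.6910
  green-stemmed potato-leaf: (78 − 73.875)² / 73.875 = 0.2303
χ² = 0.0147 + 1.7378 + 0.6910 + 0.2303 = 2.6738 ≈ 2.674
Degrees of freedom = 4 − 1 = 3; critical value at α = 0.05 is 7.815.
Since 2.674 < 7.815, we fail to reject the null hypothesis — the data are consistent with the 9:3:3:1 ratio.

2.674; consistent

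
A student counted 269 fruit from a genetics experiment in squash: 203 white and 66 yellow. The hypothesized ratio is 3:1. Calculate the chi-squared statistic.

Expected counts for N = 269 under a 3:1 ratio (total parts = 4):
  white: 269 × 3/4 = 201.75
  yellow: 269 × 1/4 = 67.25
χ² = Σ (O − E)² / E
  white: (203 − 201.75)² / 201.75 = 0.0077
  yellow: (66 − 67.25)² / 67.25 = 0.0232
χ² = 0.0077 + 0.0232 = 0.0309 ≈ 0.031

0.031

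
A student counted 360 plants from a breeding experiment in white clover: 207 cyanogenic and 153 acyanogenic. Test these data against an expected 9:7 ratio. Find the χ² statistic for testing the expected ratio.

0.229

Total ratio parts = 16. Expected numbers out of 360:
  cyanogenic: 360 × 9/16 = 202.5
  acyanogenic: 360 × 7/16 = 157.5
χ² = Σ (O − E)² / E
  cyanogenic: (207 − 202.5)² / 202.5 = 0.1000
  acyanogenic: (153 − 157.5)² / 157.5 = 0.1286
χ² = 0.1000 + 0.1286 = 0.2286 ≈ 0.229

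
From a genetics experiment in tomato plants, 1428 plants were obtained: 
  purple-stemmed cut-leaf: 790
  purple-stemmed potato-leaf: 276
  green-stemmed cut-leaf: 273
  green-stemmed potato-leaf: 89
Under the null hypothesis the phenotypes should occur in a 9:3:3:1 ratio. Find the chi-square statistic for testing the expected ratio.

The 9:3:3:1 ratio has 16 parts, so with N = 1428 the expected counts are:
  purple-stemmed cut-leaf: 1428 × 9/16 = 803.25
  purple-stemmed potato-leaf: 1428 × 3/16 = 267.75
  green-stemmed cut-leaf: 1428 × 3/16 = 267.75
  green-stemmed potato-leaf: 1428 × 1/16 = 89.25
χ² = Σ (O − E)² / E
  purple-stemmed cut-leaf: (790 − 803.25)² / 803.25 = 0.2186
  purple-stemmed potato-leaf: (276 − 267.75)² / 267.75 = 0.2542
  green-stemmed cut-leaf: (273 − 267.75)² / 267.75 = 0.1029
  green-stemmed potato-leaf: (89 − 89.25)² / 89.25 = 0.0007
χ² = 0.2186 + 0.2542 + 0.1029 + 0.0007 = 0.5764 ≈ 0.576

0.576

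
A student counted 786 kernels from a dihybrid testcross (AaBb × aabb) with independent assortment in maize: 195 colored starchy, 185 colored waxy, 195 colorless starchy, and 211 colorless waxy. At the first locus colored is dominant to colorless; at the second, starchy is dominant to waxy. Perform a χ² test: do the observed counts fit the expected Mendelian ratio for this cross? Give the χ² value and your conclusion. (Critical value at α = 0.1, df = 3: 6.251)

A dihybrid testcross with independent assortment gives a 1:1:1:1 ratio.
Expected counts for N = 786 under a 1:1:1:1 ratio (total parts = 4):
  colored starchy: 786 × 1/4 = 196.5
  colored waxy: 786 × 1/4 = 196.5
  colorless starchy: 786 × 1/4 = 196.5
  colorless waxy: 786 × 1/4 = 196.5
χ² = Σ (O − E)² / E
  colored starchy: (195 − 196.5)² / 196.5 = 0.0115
  colored waxy: (185 − 196.5)² / 196.5 = 0.6730
  colorless starchy: (195 − 196.5)² / 196.5 = 0.0115
  colorless waxy: (211 − 196.5)² / 196.5 = 1.0700
χ² = 0.0115 + 0.6730 + 0.0115 + 1.0700 = 1.766
Degrees of freedom = 4 − 1 = 3; critical value at α = 0.1 is 6.251.
Since 1.766 < 6.251, we fail to reject the null hypothesis — the data are consistent with the 1:1:1:1 ratio.

1.766; consistent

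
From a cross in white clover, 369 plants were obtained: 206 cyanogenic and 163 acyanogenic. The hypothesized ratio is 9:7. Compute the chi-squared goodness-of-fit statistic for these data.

0.027

Under the 9:7 hypothesis (Σ ratio = 16, N = 369):
  cyanogenic: 369 × 9/16 = 207.5625
  acyanogenic: 369 × 7/16 = 161.4375
χ² = Σ (O − E)² / E
  cyanogenic: (206 − 207.5625)² / 207.5625 = 0.0118
  acyanogenic: (163 − 161.4375)² / 161.4375 = 0.0151
χ² = 0.0118 + 0.0151 = 0.0269 ≈ 0.027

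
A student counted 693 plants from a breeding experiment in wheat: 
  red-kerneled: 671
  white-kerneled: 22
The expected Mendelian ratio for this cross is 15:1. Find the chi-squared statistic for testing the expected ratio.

11.186

Expected counts for N = 693 under a 15:1 ratio (total parts = 16):
  red-kerneled: 693 × 15/16 = 649.6875
  white-kerneled: 693 × 1/16 = 43.3125
χ² = Σ (O − E)² / E
  red-kerneled: (671 − 649.6875)² / 649.6875 = 0.6991
  white-kerneled: (22 − 43.3125)² / 43.3125 = 10.4871
χ² = 0.6991 + 10.4871 = 11.1862 ≈ 11.186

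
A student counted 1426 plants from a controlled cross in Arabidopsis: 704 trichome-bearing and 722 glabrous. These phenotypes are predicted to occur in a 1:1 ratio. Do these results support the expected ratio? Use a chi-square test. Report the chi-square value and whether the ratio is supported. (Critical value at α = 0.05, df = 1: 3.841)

0.227; consistent

Total ratio parts = 2. Expected numbers out of 1426:
  trichome-bearing: 1426 × 1/2 = 713
  glabrous: 1426 × 1/2 = 713
χ² = Σ (O − E)² / E
  trichome-bearing: (704 − 713)² / 713 = 0.1136
  glabrous: (722 − 713)² / 713 = 0.1136
χ² = 0.1136 + 0.1136 = 0.2272 ≈ 0.227
Degrees of freedom = 2 − 1 = 1; critical value at α = 0.05 is 3.841.
Since 0.227 < 3.841, we fail to reject the null hypothesis — the data are consistent with the 1:1 ratio.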